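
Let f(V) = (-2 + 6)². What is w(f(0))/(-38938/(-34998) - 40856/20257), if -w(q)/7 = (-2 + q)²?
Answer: 486342777396/320555611 ≈ 1517.2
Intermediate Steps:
f(V) = 16 (f(V) = 4² = 16)
w(q) = -7*(-2 + q)²
w(f(0))/(-38938/(-34998) - 40856/20257) = (-7*(-2 + 16)²)/(-38938/(-34998) - 40856/20257) = (-7*14²)/(-38938*(-1/34998) - 40856*1/20257) = (-7*196)/(19469/17499 - 40856/20257) = -1372/(-320555611/354477243) = -1372*(-354477243/320555611) = 486342777396/320555611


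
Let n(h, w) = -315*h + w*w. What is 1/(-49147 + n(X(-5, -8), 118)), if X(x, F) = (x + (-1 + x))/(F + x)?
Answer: -13/461364 ≈ -2.8177e-5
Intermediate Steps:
X(x, F) = (-1 + 2*x)/(F + x)
n(h, w) = w² - 315*h (n(h, w) = -315*h + w² = w² - 315*h)
1/(-49147 + n(X(-5, -8), 118)) = 1/(-49147 + (118² - 315*(-1 + 2*(-5))/(-8 - 5))) = 1/(-49147 + (13924 - 315*(-1 - 10)/(-13))) = 1/(-49147 + (13924 - (-315)*(-11)/13)) = 1/(-49147 + (13924 - 315*11/13)) = 1/(-49147 + (13924 - 3465/13)) = 1/(-49147 + 177547/13) = 1/(-461364/13) = -13/461364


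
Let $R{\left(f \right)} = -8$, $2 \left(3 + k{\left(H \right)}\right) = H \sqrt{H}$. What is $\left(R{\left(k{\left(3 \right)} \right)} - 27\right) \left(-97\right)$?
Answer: $3395$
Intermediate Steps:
$k{\left(H \right)} = -3 + \frac{H^{\frac{3}{2}}}{2}$ ($k{\left(H \right)} = -3 + \frac{H \sqrt{H}}{2} = -3 + \frac{H^{\frac{3}{2}}}{2}$)
$\left(R{\left(k{\left(3 \right)} \right)} - 27\right) \left(-97\right) = \left(-8 - 27\right) \left(-97\right) = \left(-35\right) \left(-97\right) = 3395$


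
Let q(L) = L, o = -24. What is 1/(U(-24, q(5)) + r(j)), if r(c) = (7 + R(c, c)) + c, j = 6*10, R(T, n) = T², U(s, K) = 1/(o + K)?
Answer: 19/69672 ≈ 0.00027271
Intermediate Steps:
U(s, K) = 1/(-24 + K)
j = 60
r(c) = 7 + c + c² (r(c) = (7 + c²) + c = 7 + c + c²)
1/(U(-24, q(5)) + r(j)) = 1/(1/(-24 + 5) + (7 + 60 + 60²)) = 1/(1/(-19) + (7 + 60 + 3600)) = 1/(-1/19 + 3667) = 1/(69672/19) = 19/69672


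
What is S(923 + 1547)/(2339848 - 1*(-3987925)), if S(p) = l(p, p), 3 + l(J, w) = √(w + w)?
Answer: -3/6327773 + 2*√1235/6327773 ≈ 1.0633e-5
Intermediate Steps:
l(J, w) = -3 + √2*√w (l(J, w) = -3 + √(w + w) = -3 + √(2*w) = -3 + √2*√w)
S(p) = -3 + √2*√p
S(923 + 1547)/(2339848 - 1*(-3987925)) = (-3 + √2*√(923 + 1547))/(2339848 - 1*(-3987925)) = (-3 + √2*√2470)/(2339848 + 3987925) = (-3 + 2*√1235)/6327773 = (-3 + 2*√1235)*(1/6327773) = -3/6327773 + 2*√1235/6327773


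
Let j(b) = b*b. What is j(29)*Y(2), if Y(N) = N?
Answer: 1682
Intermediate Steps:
j(b) = b²
j(29)*Y(2) = 29²*2 = 841*2 = 1682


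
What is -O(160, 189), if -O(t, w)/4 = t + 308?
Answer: 1872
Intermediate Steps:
O(t, w) = -1232 - 4*t (O(t, w) = -4*(t + 308) = -4*(308 + t) = -1232 - 4*t)
-O(160, 189) = -(-1232 - 4*160) = -(-1232 - 640) = -1*(-1872) = 1872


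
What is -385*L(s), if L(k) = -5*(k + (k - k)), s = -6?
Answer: -11550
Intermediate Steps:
L(k) = -5*k (L(k) = -5*(k + 0) = -5*k)
-385*L(s) = -(-1925)*(-6) = -385*30 = -11550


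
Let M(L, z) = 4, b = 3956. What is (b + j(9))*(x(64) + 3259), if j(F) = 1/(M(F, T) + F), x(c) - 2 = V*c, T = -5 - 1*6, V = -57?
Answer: -19903023/13 ≈ -1.5310e+6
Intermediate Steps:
T = -11 (T = -5 - 6 = -11)
x(c) = 2 - 57*c
j(F) = 1/(4 + F)
(b + j(9))*(x(64) + 3259) = (3956 + 1/(4 + 9))*((2 - 57*64) + 3259) = (3956 + 1/13)*((2 - 3648) + 3259) = (3956 + 1/13)*(-3646 + 3259) = (51429/13)*(-387) = -19903023/13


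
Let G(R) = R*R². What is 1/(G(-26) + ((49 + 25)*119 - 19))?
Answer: -1/8789 ≈ -0.00011378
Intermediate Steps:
G(R) = R³
1/(G(-26) + ((49 + 25)*119 - 19)) = 1/((-26)³ + ((49 + 25)*119 - 19)) = 1/(-17576 + (74*119 - 19)) = 1/(-17576 + (8806 - 19)) = 1/(-17576 + 8787) = 1/(-8789) = -1/8789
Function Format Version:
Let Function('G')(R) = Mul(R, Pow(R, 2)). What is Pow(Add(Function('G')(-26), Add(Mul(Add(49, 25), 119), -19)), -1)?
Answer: Rational(-1, 8789) ≈ -0.00011378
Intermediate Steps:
Function('G')(R) = Pow(R, 3)
Pow(Add(Function('G')(-26), Add(Mul(Add(49, 25), 119), -19)), -1) = Pow(Add(Pow(-26, 3), Add(Mul(Add(49, 25), 119), -19)), -1) = Pow(Add(-17576, Add(Mul(74, 119), -19)), -1) = Pow(Add(-17576, Add(8806, -19)), -1) = Pow(Add(-17576, 8787), -1) = Pow(-8789, -1) = Rational(-1, 8789)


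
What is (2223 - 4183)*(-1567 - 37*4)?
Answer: 3361400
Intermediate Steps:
(2223 - 4183)*(-1567 - 37*4) = -1960*(-1567 - 148) = -1960*(-1715) = 3361400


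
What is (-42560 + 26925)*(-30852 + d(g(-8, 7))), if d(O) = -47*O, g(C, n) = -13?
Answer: 472818035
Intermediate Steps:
(-42560 + 26925)*(-30852 + d(g(-8, 7))) = (-42560 + 26925)*(-30852 - 47*(-13)) = -15635*(-30852 + 611) = -15635*(-30241) = 472818035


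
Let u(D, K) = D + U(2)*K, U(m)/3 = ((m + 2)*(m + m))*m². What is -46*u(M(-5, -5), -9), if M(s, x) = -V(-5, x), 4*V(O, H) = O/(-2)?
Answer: 318067/4 ≈ 79517.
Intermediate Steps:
V(O, H) = -O/8 (V(O, H) = (O/(-2))/4 = (O*(-½))/4 = (-O/2)/4 = -O/8)
U(m) = 6*m³*(2 + m) (U(m) = 3*(((m + 2)*(m + m))*m²) = 3*(((2 + m)*(2*m))*m²) = 3*((2*m*(2 + m))*m²) = 3*(2*m³*(2 + m)) = 6*m³*(2 + m))
M(s, x) = -5/8 (M(s, x) = -(-1)*(-5)/8 = -1*5/8 = -5/8)
u(D, K) = D + 192*K (u(D, K) = D + (6*2³*(2 + 2))*K = D + (6*8*4)*K = D + 192*K)
-46*u(M(-5, -5), -9) = -46*(-5/8 + 192*(-9)) = -46*(-5/8 - 1728) = -46*(-13829/8) = 318067/4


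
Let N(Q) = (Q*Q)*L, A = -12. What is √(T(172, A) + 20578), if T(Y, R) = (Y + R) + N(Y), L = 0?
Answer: √20738 ≈ 144.01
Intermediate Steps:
N(Q) = 0 (N(Q) = (Q*Q)*0 = Q²*0 = 0)
T(Y, R) = R + Y (T(Y, R) = (Y + R) + 0 = (R + Y) + 0 = R + Y)
√(T(172, A) + 20578) = √((-12 + 172) + 20578) = √(160 + 20578) = √20738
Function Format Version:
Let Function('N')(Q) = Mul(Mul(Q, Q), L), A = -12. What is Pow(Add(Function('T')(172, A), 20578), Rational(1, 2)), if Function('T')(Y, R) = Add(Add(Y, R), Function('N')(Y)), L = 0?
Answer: Pow(20738, Rational(1, 2)) ≈ 144.01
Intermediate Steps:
Function('N')(Q) = 0 (Function('N')(Q) = Mul(Mul(Q, Q), 0) = Mul(Pow(Q, 2), 0) = 0)
Function('T')(Y, R) = Add(R, Y) (Function('T')(Y, R) = Add(Add(Y, R), 0) = Add(Add(R, Y), 0) = Add(R, Y))
Pow(Add(Function('T')(172, A), 20578), Rational(1, 2)) = Pow(Add(Add(-12, 172), 20578), Rational(1, 2)) = Pow(Add(160, 20578), Rational(1, 2)) = Pow(20738, Rational(1, 2))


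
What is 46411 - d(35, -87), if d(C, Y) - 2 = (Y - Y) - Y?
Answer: 46322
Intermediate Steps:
d(C, Y) = 2 - Y (d(C, Y) = 2 + ((Y - Y) - Y) = 2 + (0 - Y) = 2 - Y)
46411 - d(35, -87) = 46411 - (2 - 1*(-87)) = 46411 - (2 + 87) = 46411 - 1*89 = 46411 - 89 = 46322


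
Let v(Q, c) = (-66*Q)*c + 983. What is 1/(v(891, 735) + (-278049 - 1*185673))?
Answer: -1/43685149 ≈ -2.2891e-8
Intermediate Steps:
v(Q, c) = 983 - 66*Q*c (v(Q, c) = -66*Q*c + 983 = 983 - 66*Q*c)
1/(v(891, 735) + (-278049 - 1*185673)) = 1/((983 - 66*891*735) + (-278049 - 1*185673)) = 1/((983 - 43222410) + (-278049 - 185673)) = 1/(-43221427 - 463722) = 1/(-43685149) = -1/43685149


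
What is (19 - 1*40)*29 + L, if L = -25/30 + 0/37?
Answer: -3659/6 ≈ -609.83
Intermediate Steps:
L = -5/6 (L = -25*1/30 + 0*(1/37) = -5/6 + 0 = -5/6 ≈ -0.83333)
(19 - 1*40)*29 + L = (19 - 1*40)*29 - 5/6 = (19 - 40)*29 - 5/6 = -21*29 - 5/6 = -609 - 5/6 = -3659/6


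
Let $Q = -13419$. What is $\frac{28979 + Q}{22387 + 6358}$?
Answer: $\frac{3112}{5749} \approx 0.54131$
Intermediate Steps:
$\frac{28979 + Q}{22387 + 6358} = \frac{28979 - 13419}{22387 + 6358} = \frac{15560}{28745} = 15560 \cdot \frac{1}{28745} = \frac{3112}{5749}$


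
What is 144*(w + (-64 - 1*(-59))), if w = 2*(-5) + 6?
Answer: -1296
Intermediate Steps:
w = -4 (w = -10 + 6 = -4)
144*(w + (-64 - 1*(-59))) = 144*(-4 + (-64 - 1*(-59))) = 144*(-4 + (-64 + 59)) = 144*(-4 - 5) = 144*(-9) = -1296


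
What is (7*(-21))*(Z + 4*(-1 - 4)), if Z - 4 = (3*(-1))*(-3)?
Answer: 1029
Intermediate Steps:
Z = 13 (Z = 4 + (3*(-1))*(-3) = 4 - 3*(-3) = 4 + 9 = 13)
(7*(-21))*(Z + 4*(-1 - 4)) = (7*(-21))*(13 + 4*(-1 - 4)) = -147*(13 + 4*(-5)) = -147*(13 - 20) = -147*(-7) = 1029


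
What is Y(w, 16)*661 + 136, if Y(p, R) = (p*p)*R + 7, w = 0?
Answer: 4763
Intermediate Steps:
Y(p, R) = 7 + R*p² (Y(p, R) = p²*R + 7 = R*p² + 7 = 7 + R*p²)
Y(w, 16)*661 + 136 = (7 + 16*0²)*661 + 136 = (7 + 16*0)*661 + 136 = (7 + 0)*661 + 136 = 7*661 + 136 = 4627 + 136 = 4763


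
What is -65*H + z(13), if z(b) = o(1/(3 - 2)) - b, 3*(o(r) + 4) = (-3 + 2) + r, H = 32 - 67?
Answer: 2258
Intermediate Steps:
H = -35
o(r) = -13/3 + r/3 (o(r) = -4 + ((-3 + 2) + r)/3 = -4 + (-1 + r)/3 = -4 + (-1/3 + r/3) = -13/3 + r/3)
z(b) = -4 - b (z(b) = (-13/3 + 1/(3*(3 - 2))) - b = (-13/3 + (1/3)/1) - b = (-13/3 + (1/3)*1) - b = (-13/3 + 1/3) - b = -4 - b)
-65*H + z(13) = -65*(-35) + (-4 - 1*13) = 2275 + (-4 - 13) = 2275 - 17 = 2258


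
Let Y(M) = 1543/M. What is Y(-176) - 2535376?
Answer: -446227719/176 ≈ -2.5354e+6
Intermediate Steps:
Y(-176) - 2535376 = 1543/(-176) - 2535376 = 1543*(-1/176) - 2535376 = -1543/176 - 2535376 = -446227719/176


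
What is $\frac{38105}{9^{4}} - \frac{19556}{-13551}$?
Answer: $\frac{214889257}{29636037} \approx 7.2509$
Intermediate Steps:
$\frac{38105}{9^{4}} - \frac{19556}{-13551} = \frac{38105}{6561} - - \frac{19556}{13551} = 38105 \cdot \frac{1}{6561} + \frac{19556}{13551} = \frac{38105}{6561} + \frac{19556}{13551} = \frac{214889257}{29636037}$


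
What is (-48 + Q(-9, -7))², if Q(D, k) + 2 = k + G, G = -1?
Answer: 3364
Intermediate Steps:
Q(D, k) = -3 + k (Q(D, k) = -2 + (k - 1) = -2 + (-1 + k) = -3 + k)
(-48 + Q(-9, -7))² = (-48 + (-3 - 7))² = (-48 - 10)² = (-58)² = 3364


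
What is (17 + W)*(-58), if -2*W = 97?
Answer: 1827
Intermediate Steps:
W = -97/2 (W = -1/2*97 = -97/2 ≈ -48.500)
(17 + W)*(-58) = (17 - 97/2)*(-58) = -63/2*(-58) = 1827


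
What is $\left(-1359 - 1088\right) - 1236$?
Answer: $-3683$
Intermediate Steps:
$\left(-1359 - 1088\right) - 1236 = -2447 - 1236 = -3683$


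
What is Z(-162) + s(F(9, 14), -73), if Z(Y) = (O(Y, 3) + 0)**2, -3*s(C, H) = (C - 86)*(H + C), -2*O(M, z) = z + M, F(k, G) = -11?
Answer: 14417/4 ≈ 3604.3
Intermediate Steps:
O(M, z) = -M/2 - z/2 (O(M, z) = -(z + M)/2 = -(M + z)/2 = -M/2 - z/2)
s(C, H) = -(-86 + C)*(C + H)/3 (s(C, H) = -(C - 86)*(H + C)/3 = -(-86 + C)*(C + H)/3)
Z(Y) = (-3/2 - Y/2)**2 (Z(Y) = ((-Y/2 - 1/2*3) + 0)**2 = ((-Y/2 - 3/2) + 0)**2 = ((-3/2 - Y/2) + 0)**2 = (-3/2 - Y/2)**2)
Z(-162) + s(F(9, 14), -73) = (3 - 162)**2/4 + (-1/3*(-11)**2 + (86/3)*(-11) + (86/3)*(-73) - 1/3*(-11)*(-73)) = (1/4)*(-159)**2 + (-1/3*121 - 946/3 - 6278/3 - 803/3) = (1/4)*25281 + (-121/3 - 946/3 - 6278/3 - 803/3) = 25281/4 - 2716 = 14417/4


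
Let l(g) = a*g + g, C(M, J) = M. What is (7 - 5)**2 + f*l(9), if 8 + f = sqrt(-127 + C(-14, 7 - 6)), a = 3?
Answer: -284 + 36*I*sqrt(141) ≈ -284.0 + 427.48*I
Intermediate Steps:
l(g) = 4*g (l(g) = 3*g + g = 4*g)
f = -8 + I*sqrt(141) (f = -8 + sqrt(-127 - 14) = -8 + sqrt(-141) = -8 + I*sqrt(141) ≈ -8.0 + 11.874*I)
(7 - 5)**2 + f*l(9) = (7 - 5)**2 + (-8 + I*sqrt(141))*(4*9) = 2**2 + (-8 + I*sqrt(141))*36 = 4 + (-288 + 36*I*sqrt(141)) = -284 + 36*I*sqrt(141)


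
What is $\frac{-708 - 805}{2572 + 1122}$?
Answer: $- \frac{1513}{3694} \approx -0.40958$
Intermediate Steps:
$\frac{-708 - 805}{2572 + 1122} = - \frac{1513}{3694}$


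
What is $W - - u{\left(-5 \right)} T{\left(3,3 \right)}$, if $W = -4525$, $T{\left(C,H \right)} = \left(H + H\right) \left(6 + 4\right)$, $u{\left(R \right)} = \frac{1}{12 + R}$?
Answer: $- \frac{31615}{7} \approx -4516.4$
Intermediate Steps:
$T{\left(C,H \right)} = 20 H$ ($T{\left(C,H \right)} = 2 H 10 = 20 H$)
$W - - u{\left(-5 \right)} T{\left(3,3 \right)} = -4525 - - \frac{20 \cdot 3}{12 - 5} = -4525 - - \frac{60}{7} = -4525 + \frac{60}{7} = - \frac{31615}{7}$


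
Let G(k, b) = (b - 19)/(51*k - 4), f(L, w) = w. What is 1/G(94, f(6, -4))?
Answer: -4790/23 ≈ -208.26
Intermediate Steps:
G(k, b) = (-19 + b)/(-4 + 51*k)
1/G(94, f(6, -4)) = 1/((-19 - 4)/(-4 + 51*94)) = 1/(-23/(-4 + 4794)) = 1/(-23/4790) = -4790/23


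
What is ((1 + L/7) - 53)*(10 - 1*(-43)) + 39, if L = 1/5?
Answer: -95042/35 ≈ -2715.5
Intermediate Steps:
L = ⅕ ≈ 0.20000
((1 + L/7) - 53)*(10 - 1*(-43)) + 39 = ((1 + (⅕)/7) - 53)*(10 - 1*(-43)) + 39 = ((1 + (⅕)*(⅐)) - 53)*(10 + 43) + 39 = ((1 + 1/35) - 53)*53 + 39 = (36/35 - 53)*53 + 39 = -1819/35*53 + 39 = -96407/35 + 39 = -95042/35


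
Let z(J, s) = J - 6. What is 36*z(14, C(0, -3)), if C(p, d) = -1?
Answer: 288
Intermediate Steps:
z(J, s) = -6 + J
36*z(14, C(0, -3)) = 36*(-6 + 14) = 36*8 = 288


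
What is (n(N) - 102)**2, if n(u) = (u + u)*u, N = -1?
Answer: 10000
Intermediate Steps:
n(u) = 2*u**2 (n(u) = (2*u)*u = 2*u**2)
(n(N) - 102)**2 = (2*(-1)**2 - 102)**2 = (2*1 - 102)**2 = (2 - 102)**2 = (-100)**2 = 10000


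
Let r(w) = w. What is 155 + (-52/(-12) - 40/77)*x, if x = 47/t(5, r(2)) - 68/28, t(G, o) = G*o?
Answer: 882143/5390 ≈ 163.66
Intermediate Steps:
x = 159/70 (x = 47/((5*2)) - 68/28 = 47/10 - 68*1/28 = 47*(1/10) - 17/7 = 47/10 - 17/7 = 159/70 ≈ 2.2714)
155 + (-52/(-12) - 40/77)*x = 155 + (-52/(-12) - 40/77)*(159/70) = 155 + (-52*(-1/12) - 40*1/77)*(159/70) = 155 + (13/3 - 40/77)*(159/70) = 155 + (881/231)*(159/70) = 155 + 46693/5390 = 882143/5390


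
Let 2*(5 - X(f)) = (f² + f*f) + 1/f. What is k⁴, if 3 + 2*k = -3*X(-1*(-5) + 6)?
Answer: 3323943243015201/3748096 ≈ 8.8684e+8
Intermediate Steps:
X(f) = 5 - f² - 1/(2*f) (X(f) = 5 - ((f² + f*f) + 1/f)/2 = 5 - ((f² + f²) + 1/f)/2 = 5 - (2*f² + 1/f)/2 = 5 - (1/f + 2*f²)/2 = 5 + (-f² - 1/(2*f)) = 5 - f² - 1/(2*f))
k = 7593/44 (k = -3/2 + (-3*(5 - (-1*(-5) + 6)² - 1/(2*(-1*(-5) + 6))))/2 = -3/2 + (-3*(5 - (5 + 6)² - 1/(2*(5 + 6))))/2 = -3/2 + (-3*(5 - 1*11² - ½/11))/2 = -3/2 + (-3*(5 - 1*121 - ½*1/11))/2 = -3/2 + (-3*(5 - 121 - 1/22))/2 = -3/2 + (-3*(-2553/22))/2 = -3/2 + (½)*(7659/22) = -3/2 + 7659/44 = 7593/44 ≈ 172.57)
k⁴ = (7593/44)⁴ = 3323943243015201/3748096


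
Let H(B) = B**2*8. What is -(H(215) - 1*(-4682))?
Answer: -374482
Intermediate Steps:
H(B) = 8*B**2
-(H(215) - 1*(-4682)) = -(8*215**2 - 1*(-4682)) = -(8*46225 + 4682) = -(369800 + 4682) = -1*374482 = -374482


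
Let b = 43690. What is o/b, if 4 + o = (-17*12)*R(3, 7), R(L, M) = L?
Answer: -308/21845 ≈ -0.014099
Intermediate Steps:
o = -616 (o = -4 - 17*12*3 = -4 - 204*3 = -4 - 612 = -616)
o/b = -616/43690 = -616*1/43690 = -308/21845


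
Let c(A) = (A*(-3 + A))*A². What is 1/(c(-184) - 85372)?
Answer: 1/1164831876 ≈ 8.5849e-10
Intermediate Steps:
c(A) = A³*(-3 + A)
1/(c(-184) - 85372) = 1/((-184)³*(-3 - 184) - 85372) = 1/(-6229504*(-187) - 85372) = 1/(1164917248 - 85372) = 1/1164831876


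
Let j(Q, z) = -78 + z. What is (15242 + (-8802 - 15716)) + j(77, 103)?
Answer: -9251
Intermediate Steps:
(15242 + (-8802 - 15716)) + j(77, 103) = (15242 + (-8802 - 15716)) + (-78 + 103) = (15242 - 24518) + 25 = -9276 + 25 = -9251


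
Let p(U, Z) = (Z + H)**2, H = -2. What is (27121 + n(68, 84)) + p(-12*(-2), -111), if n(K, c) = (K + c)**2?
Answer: 62994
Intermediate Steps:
p(U, Z) = (-2 + Z)**2 (p(U, Z) = (Z - 2)**2 = (-2 + Z)**2)
(27121 + n(68, 84)) + p(-12*(-2), -111) = (27121 + (68 + 84)**2) + (-2 - 111)**2 = (27121 + 152**2) + (-113)**2 = (27121 + 23104) + 12769 = 50225 + 12769 = 62994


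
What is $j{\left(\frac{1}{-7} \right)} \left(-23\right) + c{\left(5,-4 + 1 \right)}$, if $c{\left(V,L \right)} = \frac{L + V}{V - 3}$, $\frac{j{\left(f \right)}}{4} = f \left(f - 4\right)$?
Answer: $- \frac{2619}{49} \approx -53.449$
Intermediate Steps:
$j{\left(f \right)} = 4 f \left(-4 + f\right)$ ($j{\left(f \right)} = 4 f \left(f - 4\right) = 4 f \left(-4 + f\right)$)
$c{\left(V,L \right)} = \frac{L + V}{-3 + V}$
$j{\left(\frac{1}{-7} \right)} \left(-23\right) + c{\left(5,-4 + 1 \right)} = \frac{4 \left(-4 + \frac{1}{-7}\right)}{-7} \left(-23\right) + \frac{\left(-4 + 1\right) + 5}{-3 + 5} = 4 \left(- \frac{1}{7}\right) \left(-4 - \frac{1}{7}\right) \left(-23\right) + \frac{-3 + 5}{2} = 4 \left(- \frac{1}{7}\right) \left(- \frac{29}{7}\right) \left(-23\right) + \frac{1}{2} \cdot 2 = \frac{116}{49} \left(-23\right) + 1 = - \frac{2668}{49} + 1 = - \frac{2619}{49}$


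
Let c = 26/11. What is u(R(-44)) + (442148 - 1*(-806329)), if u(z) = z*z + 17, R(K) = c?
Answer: 151068450/121 ≈ 1.2485e+6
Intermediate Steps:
c = 26/11 (c = 26*(1/11) = 26/11 ≈ 2.3636)
R(K) = 26/11
u(z) = 17 + z² (u(z) = z² + 17 = 17 + z²)
u(R(-44)) + (442148 - 1*(-806329)) = (17 + (26/11)²) + (442148 - 1*(-806329)) = (17 + 676/121) + (442148 + 806329) = 2733/121 + 1248477 = 151068450/121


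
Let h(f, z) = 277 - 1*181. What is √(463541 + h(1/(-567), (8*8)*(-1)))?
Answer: √463637 ≈ 680.91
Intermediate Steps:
h(f, z) = 96 (h(f, z) = 277 - 181 = 96)
√(463541 + h(1/(-567), (8*8)*(-1))) = √(463541 + 96) = √463637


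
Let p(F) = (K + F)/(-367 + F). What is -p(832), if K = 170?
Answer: -334/155 ≈ -2.1548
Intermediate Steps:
p(F) = (170 + F)/(-367 + F)
-p(832) = -(170 + 832)/(-367 + 832) = -1002/465 = -1*334/155 = -334/155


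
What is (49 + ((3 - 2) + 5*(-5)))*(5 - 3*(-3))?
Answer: 350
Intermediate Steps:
(49 + ((3 - 2) + 5*(-5)))*(5 - 3*(-3)) = (49 + (1 - 25))*(5 + 9) = (49 - 24)*14 = 25*14 = 350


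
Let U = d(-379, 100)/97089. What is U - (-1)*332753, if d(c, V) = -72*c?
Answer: 10768894435/32363 ≈ 3.3275e+5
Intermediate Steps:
U = 9096/32363 (U = -72*(-379)/97089 = 27288*(1/97089) = 9096/32363 ≈ 0.28106)
U - (-1)*332753 = 9096/32363 - (-1)*332753 = 9096/32363 - 1*(-332753) = 9096/32363 + 332753 = 10768894435/32363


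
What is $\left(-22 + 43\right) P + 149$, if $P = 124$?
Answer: $2753$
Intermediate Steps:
$\left(-22 + 43\right) P + 149 = \left(-22 + 43\right) 124 + 149 = 21 \cdot 124 + 149 = 2604 + 149 = 2753$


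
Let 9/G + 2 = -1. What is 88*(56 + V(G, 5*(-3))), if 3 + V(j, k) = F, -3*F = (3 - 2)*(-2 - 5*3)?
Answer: 15488/3 ≈ 5162.7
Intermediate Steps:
G = -3 (G = 9/(-2 - 1) = 9/(-3) = 9*(-⅓) = -3)
F = 17/3 (F = -(3 - 2)*(-2 - 5*3)/3 = -(-2 - 15)/3 = -(-17)/3 = -⅓*(-17) = 17/3 ≈ 5.6667)
V(j, k) = 8/3 (V(j, k) = -3 + 17/3 = 8/3)
88*(56 + V(G, 5*(-3))) = 88*(56 + 8/3) = 88*(176/3) = 15488/3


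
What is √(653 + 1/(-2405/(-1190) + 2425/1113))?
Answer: √16499767048991/158929 ≈ 25.559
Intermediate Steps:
√(653 + 1/(-2405/(-1190) + 2425/1113)) = √(653 + 1/(-2405*(-1/1190) + 2425*(1/1113))) = √(653 + 1/(481/238 + 2425/1113)) = √(653 + 1/(158929/37842)) = √(653 + 37842/158929) = √(103818479/158929) = √16499767048991/158929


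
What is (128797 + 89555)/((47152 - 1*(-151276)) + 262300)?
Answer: 9098/19197 ≈ 0.47393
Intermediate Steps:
(128797 + 89555)/((47152 - 1*(-151276)) + 262300) = 218352/((47152 + 151276) + 262300) = 218352/(198428 + 262300) = 218352/460728 = 218352*(1/460728) = 9098/19197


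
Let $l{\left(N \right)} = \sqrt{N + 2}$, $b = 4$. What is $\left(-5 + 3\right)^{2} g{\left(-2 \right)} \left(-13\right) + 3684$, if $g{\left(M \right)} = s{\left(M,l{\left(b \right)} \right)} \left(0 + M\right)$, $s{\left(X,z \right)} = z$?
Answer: $3684 + 104 \sqrt{6} \approx 3938.7$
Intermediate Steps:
$l{\left(N \right)} = \sqrt{2 + N}$
$g{\left(M \right)} = M \sqrt{6}$ ($g{\left(M \right)} = \sqrt{2 + 4} \left(0 + M\right) = \sqrt{6} M = M \sqrt{6}$)
$\left(-5 + 3\right)^{2} g{\left(-2 \right)} \left(-13\right) + 3684 = \left(-5 + 3\right)^{2} \left(- 2 \sqrt{6}\right) \left(-13\right) + 3684 = \left(-2\right)^{2} \left(- 2 \sqrt{6}\right) \left(-13\right) + 3684 = 4 \left(- 2 \sqrt{6}\right) \left(-13\right) + 3684 = - 8 \sqrt{6} \left(-13\right) + 3684 = 104 \sqrt{6} + 3684 = 3684 + 104 \sqrt{6}$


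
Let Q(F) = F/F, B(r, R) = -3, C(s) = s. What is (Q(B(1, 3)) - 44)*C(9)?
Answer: -387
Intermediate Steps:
Q(F) = 1
(Q(B(1, 3)) - 44)*C(9) = (1 - 44)*9 = -43*9 = -387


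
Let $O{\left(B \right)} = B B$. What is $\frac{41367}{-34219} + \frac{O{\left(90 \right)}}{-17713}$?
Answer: $- \frac{1009907571}{606121147} \approx -1.6662$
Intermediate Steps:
$O{\left(B \right)} = B^{2}$
$\frac{41367}{-34219} + \frac{O{\left(90 \right)}}{-17713} = \frac{41367}{-34219} + \frac{90^{2}}{-17713} = 41367 \left(- \frac{1}{34219}\right) + 8100 \left(- \frac{1}{17713}\right) = - \frac{41367}{34219} - \frac{8100}{17713} = - \frac{1009907571}{606121147}$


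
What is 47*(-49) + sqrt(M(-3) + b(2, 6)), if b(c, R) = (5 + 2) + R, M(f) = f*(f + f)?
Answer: -2303 + sqrt(31) ≈ -2297.4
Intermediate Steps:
M(f) = 2*f**2 (M(f) = f*(2*f) = 2*f**2)
b(c, R) = 7 + R
47*(-49) + sqrt(M(-3) + b(2, 6)) = 47*(-49) + sqrt(2*(-3)**2 + (7 + 6)) = -2303 + sqrt(2*9 + 13) = -2303 + sqrt(18 + 13) = -2303 + sqrt(31)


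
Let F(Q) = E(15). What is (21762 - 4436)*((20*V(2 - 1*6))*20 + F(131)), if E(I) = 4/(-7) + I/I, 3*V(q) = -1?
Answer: -48356866/21 ≈ -2.3027e+6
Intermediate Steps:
V(q) = -1/3 (V(q) = (1/3)*(-1) = -1/3)
E(I) = 3/7 (E(I) = 4*(-1/7) + 1 = -4/7 + 1 = 3/7)
F(Q) = 3/7
(21762 - 4436)*((20*V(2 - 1*6))*20 + F(131)) = (21762 - 4436)*((20*(-1/3))*20 + 3/7) = 17326*(-20/3*20 + 3/7) = 17326*(-400/3 + 3/7) = 17326*(-2791/21) = -48356866/21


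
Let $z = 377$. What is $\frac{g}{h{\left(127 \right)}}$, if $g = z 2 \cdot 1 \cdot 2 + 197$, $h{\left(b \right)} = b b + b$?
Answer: $\frac{1705}{16256} \approx 0.10488$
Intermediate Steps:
$h{\left(b \right)} = b + b^{2}$ ($h{\left(b \right)} = b^{2} + b = b + b^{2}$)
$g = 1705$ ($g = 377 \cdot 2 \cdot 1 \cdot 2 + 197 = 377 \cdot 2 \cdot 2 + 197 = 377 \cdot 4 + 197 = 1508 + 197 = 1705$)
$\frac{g}{h{\left(127 \right)}} = \frac{1705}{127 \left(1 + 127\right)} = \frac{1705}{127 \cdot 128} = \frac{1705}{16256}$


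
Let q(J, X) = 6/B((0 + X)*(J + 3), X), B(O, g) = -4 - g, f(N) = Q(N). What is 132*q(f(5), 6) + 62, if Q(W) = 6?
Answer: -86/5 ≈ -17.200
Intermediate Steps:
f(N) = 6
q(J, X) = 6/(-4 - X)
132*q(f(5), 6) + 62 = 132*(-6/(4 + 6)) + 62 = 132*(-6/10) + 62 = 132*(-6*⅒) + 62 = 132*(-⅗) + 62 = -396/5 + 62 = -86/5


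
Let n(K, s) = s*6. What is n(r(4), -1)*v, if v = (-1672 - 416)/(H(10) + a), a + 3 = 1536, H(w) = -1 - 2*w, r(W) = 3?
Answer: 58/7 ≈ 8.2857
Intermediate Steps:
n(K, s) = 6*s
a = 1533 (a = -3 + 1536 = 1533)
v = -29/21 (v = (-1672 - 416)/((-1 - 2*10) + 1533) = -2088/((-1 - 20) + 1533) = -2088/(-21 + 1533) = -2088/1512 = -2088*1/1512 = -29/21 ≈ -1.3810)
n(r(4), -1)*v = (6*(-1))*(-29/21) = -6*(-29/21) = 58/7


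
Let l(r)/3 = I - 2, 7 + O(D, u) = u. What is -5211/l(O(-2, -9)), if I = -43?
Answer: 193/5 ≈ 38.600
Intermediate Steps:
O(D, u) = -7 + u
l(r) = -135 (l(r) = 3*(-43 - 2) = 3*(-45) = -135)
-5211/l(O(-2, -9)) = -5211/(-135) = -5211*(-1/135) = 193/5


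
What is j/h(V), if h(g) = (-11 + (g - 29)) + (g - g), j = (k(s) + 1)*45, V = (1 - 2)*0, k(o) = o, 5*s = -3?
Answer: -9/20 ≈ -0.45000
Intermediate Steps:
s = -⅗ (s = (⅕)*(-3) = -⅗ ≈ -0.60000)
V = 0 (V = -1*0 = 0)
j = 18 (j = (-⅗ + 1)*45 = (⅖)*45 = 18)
h(g) = -40 + g (h(g) = (-11 + (-29 + g)) + 0 = (-40 + g) + 0 = -40 + g)
j/h(V) = 18/(-40 + 0) = 18/(-40) = 18*(-1/40) = -9/20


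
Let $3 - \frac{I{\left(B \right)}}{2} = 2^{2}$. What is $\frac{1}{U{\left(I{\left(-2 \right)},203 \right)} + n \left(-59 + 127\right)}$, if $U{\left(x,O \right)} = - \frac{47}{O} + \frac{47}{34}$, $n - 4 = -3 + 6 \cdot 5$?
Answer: $\frac{6902}{14557359} \approx 0.00047412$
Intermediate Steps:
$n = 31$ ($n = 4 + \left(-3 + 6 \cdot 5\right) = 4 + \left(-3 + 30\right) = 4 + 27 = 31$)
$I{\left(B \right)} = -2$ ($I{\left(B \right)} = 6 - 2 \cdot 2^{2} = 6 - 8 = -2$)
$U{\left(x,O \right)} = \frac{47}{34} - \frac{47}{O}$ ($U{\left(x,O \right)} = - \frac{47}{O} + 47 \cdot \frac{1}{34} = - \frac{47}{O} + \frac{47}{34} = \frac{47}{34} - \frac{47}{O}$)
$\frac{1}{U{\left(I{\left(-2 \right)},203 \right)} + n \left(-59 + 127\right)} = \frac{1}{\left(\frac{47}{34} - \frac{47}{203}\right) + 31 \left(-59 + 127\right)} = \frac{1}{\left(\frac{47}{34} - \frac{47}{203}\right) + 31 \cdot 68} = \frac{1}{\left(\frac{47}{34} - \frac{47}{203}\right) + 2108} = \frac{1}{\frac{7943}{6902} + 2108} = \frac{1}{\frac{14557359}{6902}} = \frac{6902}{14557359}$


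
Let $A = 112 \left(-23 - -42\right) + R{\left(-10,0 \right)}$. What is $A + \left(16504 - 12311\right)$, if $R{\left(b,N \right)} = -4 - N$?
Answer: $6317$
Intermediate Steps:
$A = 2124$ ($A = 112 \left(-23 - -42\right) - 4 = 112 \left(-23 + 42\right) + \left(-4 + 0\right) = 112 \cdot 19 - 4 = 2128 - 4 = 2124$)
$A + \left(16504 - 12311\right) = 2124 + \left(16504 - 12311\right) = 2124 + 4193 = 6317$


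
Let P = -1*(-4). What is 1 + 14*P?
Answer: 57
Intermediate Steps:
P = 4
1 + 14*P = 1 + 14*4 = 1 + 56 = 57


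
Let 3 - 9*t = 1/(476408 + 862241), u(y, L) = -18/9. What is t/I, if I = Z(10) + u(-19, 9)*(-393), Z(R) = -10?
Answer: 2007973/4674562308 ≈ 0.00042955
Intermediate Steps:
u(y, L) = -2 (u(y, L) = -18*⅑ = -2)
I = 776 (I = -10 - 2*(-393) = -10 + 786 = 776)
t = 4015946/12047841 (t = ⅓ - 1/(9*(476408 + 862241)) = ⅓ - ⅑/1338649 = ⅓ - ⅑*1/1338649 = ⅓ - 1/12047841 = 4015946/12047841 ≈ 0.33333)
t/I = (4015946/12047841)/776 = (4015946/12047841)*(1/776) = 2007973/4674562308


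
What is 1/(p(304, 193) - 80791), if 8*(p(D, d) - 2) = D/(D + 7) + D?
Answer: -311/25113523 ≈ -1.2384e-5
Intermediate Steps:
p(D, d) = 2 + D/8 + D/(8*(7 + D)) (p(D, d) = 2 + (D/(D + 7) + D)/8 = 2 + (D/(7 + D) + D)/8 = 2 + (D + D/(7 + D))/8 = 2 + (D/8 + D/(8*(7 + D))) = 2 + D/8 + D/(8*(7 + D)))
1/(p(304, 193) - 80791) = 1/((112 + 304² + 24*304)/(8*(7 + 304)) - 80791) = 1/((⅛)*(112 + 92416 + 7296)/311 - 80791) = 1/((⅛)*(1/311)*99824 - 80791) = 1/(12478/311 - 80791) = 1/(-25113523/311) = -311/25113523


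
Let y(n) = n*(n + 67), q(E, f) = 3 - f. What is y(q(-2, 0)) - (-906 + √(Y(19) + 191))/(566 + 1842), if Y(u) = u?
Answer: 253293/1204 - √210/2408 ≈ 210.37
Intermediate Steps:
y(n) = n*(67 + n)
y(q(-2, 0)) - (-906 + √(Y(19) + 191))/(566 + 1842) = (3 - 1*0)*(67 + (3 - 1*0)) - (-906 + √(19 + 191))/(566 + 1842) = (3 + 0)*(67 + (3 + 0)) - (-906 + √210)/2408 = 3*(67 + 3) - (-906 + √210)/2408 = 3*70 - (-453/1204 + √210/2408) = 210 + (453/1204 - √210/2408) = 253293/1204 - √210/2408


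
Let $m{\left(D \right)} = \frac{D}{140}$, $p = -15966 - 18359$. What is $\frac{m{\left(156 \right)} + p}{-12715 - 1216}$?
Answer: $\frac{1201336}{487585} \approx 2.4638$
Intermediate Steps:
$p = -34325$ ($p = -15966 - 18359 = -34325$)
$m{\left(D \right)} = \frac{D}{140}$ ($m{\left(D \right)} = D \frac{1}{140} = \frac{D}{140}$)
$\frac{m{\left(156 \right)} + p}{-12715 - 1216} = \frac{\frac{1}{140} \cdot 156 - 34325}{-12715 - 1216} = \frac{\frac{39}{35} - 34325}{-13931} = \left(- \frac{1201336}{35}\right) \left(- \frac{1}{13931}\right) = \frac{1201336}{487585}$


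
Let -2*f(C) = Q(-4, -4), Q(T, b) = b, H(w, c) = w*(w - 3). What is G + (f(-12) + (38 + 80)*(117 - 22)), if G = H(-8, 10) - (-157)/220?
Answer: 2486157/220 ≈ 11301.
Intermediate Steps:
H(w, c) = w*(-3 + w)
f(C) = 2 (f(C) = -½*(-4) = 2)
G = 19517/220 (G = -8*(-3 - 8) - (-157)/220 = -8*(-11) - (-157)/220 = 88 - 1*(-157/220) = 88 + 157/220 = 19517/220 ≈ 88.714)
G + (f(-12) + (38 + 80)*(117 - 22)) = 19517/220 + (2 + (38 + 80)*(117 - 22)) = 19517/220 + (2 + 118*95) = 19517/220 + (2 + 11210) = 19517/220 + 11212 = 2486157/220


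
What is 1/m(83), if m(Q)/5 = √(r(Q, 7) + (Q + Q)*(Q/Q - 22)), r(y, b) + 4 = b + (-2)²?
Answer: -I*√71/2485 ≈ -0.0033908*I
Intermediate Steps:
r(y, b) = b (r(y, b) = -4 + (b + (-2)²) = -4 + (b + 4) = -4 + (4 + b) = b)
m(Q) = 5*√(7 - 42*Q) (m(Q) = 5*√(7 + (Q + Q)*(Q/Q - 22)) = 5*√(7 + (2*Q)*(1 - 22)) = 5*√(7 + (2*Q)*(-21)) = 5*√(7 - 42*Q))
1/m(83) = 1/(5*√(7 - 42*83)) = 1/(5*√(7 - 3486)) = 1/(5*√(-3479)) = 1/(5*(7*I*√71)) = 1/(35*I*√71) = -I*√71/2485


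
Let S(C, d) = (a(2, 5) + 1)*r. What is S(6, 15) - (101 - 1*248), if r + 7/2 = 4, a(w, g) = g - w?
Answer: 149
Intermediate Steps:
r = 1/2 (r = -7/2 + 4 = 1/2 ≈ 0.50000)
S(C, d) = 2 (S(C, d) = ((5 - 1*2) + 1)*(1/2) = ((5 - 2) + 1)*(1/2) = (3 + 1)*(1/2) = 4*(1/2) = 2)
S(6, 15) - (101 - 1*248) = 2 - (101 - 1*248) = 2 - (101 - 248) = 2 - 1*(-147) = 2 + 147 = 149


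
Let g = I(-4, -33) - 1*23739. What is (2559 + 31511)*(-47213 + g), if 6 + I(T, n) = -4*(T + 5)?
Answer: -2417675340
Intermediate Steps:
I(T, n) = -26 - 4*T (I(T, n) = -6 - 4*(T + 5) = -6 - 4*(5 + T) = -6 + (-20 - 4*T) = -26 - 4*T)
g = -23749 (g = (-26 - 4*(-4)) - 1*23739 = (-26 + 16) - 23739 = -10 - 23739 = -23749)
(2559 + 31511)*(-47213 + g) = (2559 + 31511)*(-47213 - 23749) = 34070*(-70962) = -2417675340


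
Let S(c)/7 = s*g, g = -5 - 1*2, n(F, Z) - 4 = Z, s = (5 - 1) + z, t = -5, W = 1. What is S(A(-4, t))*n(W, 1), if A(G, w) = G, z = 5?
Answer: -2205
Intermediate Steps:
s = 9 (s = (5 - 1) + 5 = 4 + 5 = 9)
n(F, Z) = 4 + Z
g = -7 (g = -5 - 2 = -7)
S(c) = -441 (S(c) = 7*(9*(-7)) = 7*(-63) = -441)
S(A(-4, t))*n(W, 1) = -441*(4 + 1) = -441*5 = -2205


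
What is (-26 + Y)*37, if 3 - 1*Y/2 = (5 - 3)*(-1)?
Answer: -592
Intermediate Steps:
Y = 10 (Y = 6 - 2*(5 - 3)*(-1) = 6 - 4*(-1) = 6 - 2*(-2) = 6 + 4 = 10)
(-26 + Y)*37 = (-26 + 10)*37 = -16*37 = -592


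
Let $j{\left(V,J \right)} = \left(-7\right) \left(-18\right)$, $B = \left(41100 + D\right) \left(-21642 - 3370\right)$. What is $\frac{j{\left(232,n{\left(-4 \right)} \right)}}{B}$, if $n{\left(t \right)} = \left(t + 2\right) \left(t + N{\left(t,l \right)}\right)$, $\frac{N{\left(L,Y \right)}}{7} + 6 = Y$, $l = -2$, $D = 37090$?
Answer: $- \frac{9}{139692020} \approx -6.4427 \cdot 10^{-8}$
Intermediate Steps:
$N{\left(L,Y \right)} = -42 + 7 Y$
$B = -1955688280$ ($B = \left(41100 + 37090\right) \left(-21642 - 3370\right) = 78190 \left(-25012\right) = -1955688280$)
$n{\left(t \right)} = \left(-56 + t\right) \left(2 + t\right)$ ($n{\left(t \right)} = \left(t + 2\right) \left(t + \left(-42 + 7 \left(-2\right)\right)\right) = \left(2 + t\right) \left(t - 56\right) = \left(2 + t\right) \left(-56 + t\right) = \left(-56 + t\right) \left(2 + t\right)$)
$j{\left(V,J \right)} = 126$
$\frac{j{\left(232,n{\left(-4 \right)} \right)}}{B} = \frac{126}{-1955688280} = 126 \left(- \frac{1}{1955688280}\right) = - \frac{9}{139692020}$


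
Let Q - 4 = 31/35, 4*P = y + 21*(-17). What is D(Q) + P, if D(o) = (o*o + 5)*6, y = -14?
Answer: 394309/4900 ≈ 80.471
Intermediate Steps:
P = -371/4 (P = (-14 + 21*(-17))/4 = (-14 - 357)/4 = (¼)*(-371) = -371/4 ≈ -92.750)
Q = 171/35 (Q = 4 + 31/35 = 171/35 ≈ 4.8857)
D(o) = 30 + 6*o² (D(o) = (o² + 5)*6 = (5 + o²)*6 = 30 + 6*o²)
D(Q) + P = (30 + 6*(171/35)²) - 371/4 = (30 + 6*(29241/1225)) - 371/4 = (30 + 175446/1225) - 371/4 = 212196/1225 - 371/4 = 394309/4900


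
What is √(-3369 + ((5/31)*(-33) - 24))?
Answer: 2*I*√816447/31 ≈ 58.295*I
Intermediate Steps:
√(-3369 + ((5/31)*(-33) - 24)) = √(-3369 + (-165/31 - 24)) = √(-3369 - 909/31) = √(-105348/31) = 2*I*√816447/31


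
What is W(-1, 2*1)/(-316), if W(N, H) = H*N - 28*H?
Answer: 29/158 ≈ 0.18354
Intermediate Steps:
W(N, H) = -28*H + H*N
W(-1, 2*1)/(-316) = ((2*1)*(-28 - 1))/(-316) = (2*(-29))*(-1/316) = -58*(-1/316) = 29/158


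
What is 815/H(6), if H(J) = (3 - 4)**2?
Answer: 815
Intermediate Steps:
H(J) = 1 (H(J) = (-1)**2 = 1)
815/H(6) = 815/1 = 815*1 = 815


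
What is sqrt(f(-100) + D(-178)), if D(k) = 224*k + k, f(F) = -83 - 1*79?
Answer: 6*I*sqrt(1117) ≈ 200.53*I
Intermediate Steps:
f(F) = -162 (f(F) = -83 - 79 = -162)
D(k) = 225*k
sqrt(f(-100) + D(-178)) = sqrt(-162 + 225*(-178)) = sqrt(-162 - 40050) = sqrt(-40212) = 6*I*sqrt(1117)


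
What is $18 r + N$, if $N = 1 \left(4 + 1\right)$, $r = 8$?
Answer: $149$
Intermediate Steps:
$N = 5$ ($N = 1 \cdot 5 = 5$)
$18 r + N = 18 \cdot 8 + 5 = 144 + 5 = 149$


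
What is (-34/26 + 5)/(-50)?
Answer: -24/325 ≈ -0.073846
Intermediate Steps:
(-34/26 + 5)/(-50) = -(-34*1/26 + 5)/50 = -(-17/13 + 5)/50 = -1/50*48/13 = -24/325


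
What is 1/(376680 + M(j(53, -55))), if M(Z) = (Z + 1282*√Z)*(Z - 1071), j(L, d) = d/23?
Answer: 2653220131/32685731350728936 + 523214327*I*√1265/40857164188411170 ≈ 8.1174e-8 + 4.5547e-7*I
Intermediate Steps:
j(L, d) = d/23 (j(L, d) = d*(1/23) = d/23)
M(Z) = (-1071 + Z)*(Z + 1282*√Z) (M(Z) = (Z + 1282*√Z)*(-1071 + Z) = (-1071 + Z)*(Z + 1282*√Z))
1/(376680 + M(j(53, -55))) = 1/(376680 + (((1/23)*(-55))² - 1373022*I*√1265/23 - 1071*(-55)/23 + 1282*((1/23)*(-55))^(3/2))) = 1/(376680 + ((-55/23)² - 1373022*I*√1265/23 - 1071*(-55/23) + 1282*(-55/23)^(3/2))) = 1/(376680 + (3025/529 - 1373022*I*√1265/23 + 58905/23 + 1282*(-55*I*√1265/529))) = 1/(376680 + (3025/529 - 1373022*I*√1265/23 + 58905/23 - 70510*I*√1265/529)) = 1/(376680 + (1357840/529 - 31650016*I*√1265/529)) = 1/(200621560/529 - 31650016*I*√1265/529)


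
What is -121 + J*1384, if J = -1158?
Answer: -1602793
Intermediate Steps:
-121 + J*1384 = -121 - 1158*1384 = -121 - 1602672 = -1602793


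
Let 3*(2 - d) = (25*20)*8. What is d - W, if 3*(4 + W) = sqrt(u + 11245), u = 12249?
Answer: -3982/3 - sqrt(23494)/3 ≈ -1378.4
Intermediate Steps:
W = -4 + sqrt(23494)/3 (W = -4 + sqrt(12249 + 11245)/3 = -4 + sqrt(23494)/3 ≈ 47.093)
d = -3994/3 (d = 2 - 25*20*8/3 = 2 - 500*8/3 = 2 - 1/3*4000 = 2 - 4000/3 = -3994/3 ≈ -1331.3)
d - W = -3994/3 - (-4 + sqrt(23494)/3) = -3994/3 + (4 - sqrt(23494)/3) = -3982/3 - sqrt(23494)/3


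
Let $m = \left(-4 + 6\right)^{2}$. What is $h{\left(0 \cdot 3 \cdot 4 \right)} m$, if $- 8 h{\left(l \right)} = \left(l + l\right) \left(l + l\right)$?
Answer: $0$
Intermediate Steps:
$m = 4$ ($m = 2^{2} = 4$)
$h{\left(l \right)} = - \frac{l^{2}}{2}$ ($h{\left(l \right)} = - \frac{\left(l + l\right) \left(l + l\right)}{8} = - \frac{2 l 2 l}{8} = - \frac{4 l^{2}}{8} = - \frac{l^{2}}{2}$)
$h{\left(0 \cdot 3 \cdot 4 \right)} m = - \frac{\left(0 \cdot 3 \cdot 4\right)^{2}}{2} \cdot 4 = - \frac{\left(0 \cdot 4\right)^{2}}{2} \cdot 4 = - \frac{0^{2}}{2} \cdot 4 = \left(- \frac{1}{2}\right) 0 \cdot 4 = 0 \cdot 4 = 0$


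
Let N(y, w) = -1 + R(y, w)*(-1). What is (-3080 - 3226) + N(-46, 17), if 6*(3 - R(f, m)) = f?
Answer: -18953/3 ≈ -6317.7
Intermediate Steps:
R(f, m) = 3 - f/6
N(y, w) = -4 + y/6 (N(y, w) = -1 + (3 - y/6)*(-1) = -1 + (-3 + y/6) = -4 + y/6)
(-3080 - 3226) + N(-46, 17) = (-3080 - 3226) + (-4 + (⅙)*(-46)) = -6306 + (-4 - 23/3) = -6306 - 35/3 = -18953/3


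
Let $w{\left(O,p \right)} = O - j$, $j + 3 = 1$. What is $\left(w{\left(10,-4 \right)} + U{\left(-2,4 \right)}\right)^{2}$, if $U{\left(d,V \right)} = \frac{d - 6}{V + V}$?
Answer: $121$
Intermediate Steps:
$j = -2$ ($j = -3 + 1 = -2$)
$w{\left(O,p \right)} = 2 + O$ ($w{\left(O,p \right)} = O - -2 = O + 2 = 2 + O$)
$U{\left(d,V \right)} = \frac{-6 + d}{2 V}$
$\left(w{\left(10,-4 \right)} + U{\left(-2,4 \right)}\right)^{2} = \left(\left(2 + 10\right) + \frac{-6 - 2}{2 \cdot 4}\right)^{2} = \left(12 + \frac{1}{2} \cdot \frac{1}{4} \left(-8\right)\right)^{2} = \left(12 - 1\right)^{2} = 11^{2} = 121$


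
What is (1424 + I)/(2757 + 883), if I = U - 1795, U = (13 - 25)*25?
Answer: -671/3640 ≈ -0.18434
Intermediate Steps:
U = -300 (U = -12*25 = -300)
I = -2095 (I = -300 - 1795 = -2095)
(1424 + I)/(2757 + 883) = (1424 - 2095)/(2757 + 883) = -671/3640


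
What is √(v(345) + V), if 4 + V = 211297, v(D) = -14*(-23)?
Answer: √211615 ≈ 460.02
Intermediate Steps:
v(D) = 322
V = 211293 (V = -4 + 211297 = 211293)
√(v(345) + V) = √(322 + 211293) = √211615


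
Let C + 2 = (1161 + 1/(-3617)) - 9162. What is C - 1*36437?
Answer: -160739481/3617 ≈ -44440.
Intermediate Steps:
C = -28946852/3617 (C = -2 + ((1161 + 1/(-3617)) - 9162) = -2 + ((1161 - 1/3617) - 9162) = -2 + (4199336/3617 - 9162) = -2 - 28939618/3617 = -28946852/3617 ≈ -8003.0)
C - 1*36437 = -28946852/3617 - 1*36437 = -28946852/3617 - 36437 = -160739481/3617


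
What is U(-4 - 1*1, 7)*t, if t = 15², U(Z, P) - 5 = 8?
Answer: 2925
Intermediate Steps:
U(Z, P) = 13 (U(Z, P) = 5 + 8 = 13)
t = 225
U(-4 - 1*1, 7)*t = 13*225 = 2925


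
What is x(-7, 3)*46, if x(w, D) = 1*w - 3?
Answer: -460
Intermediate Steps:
x(w, D) = -3 + w (x(w, D) = w - 3 = -3 + w)
x(-7, 3)*46 = (-3 - 7)*46 = -10*46 = -460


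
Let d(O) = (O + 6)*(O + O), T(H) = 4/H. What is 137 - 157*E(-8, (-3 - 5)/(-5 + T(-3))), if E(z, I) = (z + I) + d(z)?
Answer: -72757/19 ≈ -3829.3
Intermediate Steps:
d(O) = 2*O*(6 + O) (d(O) = (6 + O)*(2*O) = 2*O*(6 + O))
E(z, I) = I + z + 2*z*(6 + z) (E(z, I) = (z + I) + 2*z*(6 + z) = (I + z) + 2*z*(6 + z) = I + z + 2*z*(6 + z))
137 - 157*E(-8, (-3 - 5)/(-5 + T(-3))) = 137 - 157*((-3 - 5)/(-5 + 4/(-3)) - 8 + 2*(-8)*(6 - 8)) = 137 - 157*(-8/(-5 + 4*(-1/3)) - 8 + 2*(-8)*(-2)) = 137 - 157*(-8/(-5 - 4/3) - 8 + 32) = 137 - 157*(-8/(-19/3) - 8 + 32) = 137 - 157*(-8*(-3/19) - 8 + 32) = 137 - 157*(24/19 - 8 + 32) = 137 - 157*480/19 = 137 - 75360/19 = -72757/19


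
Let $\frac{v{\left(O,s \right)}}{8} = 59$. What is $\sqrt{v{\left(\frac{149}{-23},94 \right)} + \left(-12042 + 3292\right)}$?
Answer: $i \sqrt{8278} \approx 90.984 i$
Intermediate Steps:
$v{\left(O,s \right)} = 472$ ($v{\left(O,s \right)} = 8 \cdot 59 = 472$)
$\sqrt{v{\left(\frac{149}{-23},94 \right)} + \left(-12042 + 3292\right)} = \sqrt{472 + \left(-12042 + 3292\right)} = \sqrt{472 - 8750} = \sqrt{-8278} = i \sqrt{8278}$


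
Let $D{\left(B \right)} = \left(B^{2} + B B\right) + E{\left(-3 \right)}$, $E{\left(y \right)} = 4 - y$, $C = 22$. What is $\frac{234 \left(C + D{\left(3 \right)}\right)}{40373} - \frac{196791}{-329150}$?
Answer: $\frac{246064569}{282739850} \approx 0.87029$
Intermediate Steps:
$D{\left(B \right)} = 7 + 2 B^{2}$ ($D{\left(B \right)} = \left(B^{2} + B B\right) + \left(4 - -3\right) = \left(B^{2} + B^{2}\right) + \left(4 + 3\right) = 2 B^{2} + 7 = 7 + 2 B^{2}$)
$\frac{234 \left(C + D{\left(3 \right)}\right)}{40373} - \frac{196791}{-329150} = \frac{234 \left(22 + \left(7 + 2 \cdot 3^{2}\right)\right)}{40373} - \frac{196791}{-329150} = 234 \left(22 + \left(7 + 2 \cdot 9\right)\right) \frac{1}{40373} - - \frac{196791}{329150} = 234 \left(22 + \left(7 + 18\right)\right) \frac{1}{40373} + \frac{196791}{329150} = 234 \left(22 + 25\right) \frac{1}{40373} + \frac{196791}{329150} = 234 \cdot 47 \cdot \frac{1}{40373} + \frac{196791}{329150} = 10998 \cdot \frac{1}{40373} + \frac{196791}{329150} = \frac{234}{859} + \frac{196791}{329150} = \frac{246064569}{282739850}$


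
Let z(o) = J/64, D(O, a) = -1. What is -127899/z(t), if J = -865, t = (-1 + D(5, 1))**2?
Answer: 8185536/865 ≈ 9463.0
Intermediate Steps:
t = 4 (t = (-1 - 1)**2 = (-2)**2 = 4)
z(o) = -865/64
-127899/z(t) = -127899/(-865/64) = -127899*(-64/865) = 8185536/865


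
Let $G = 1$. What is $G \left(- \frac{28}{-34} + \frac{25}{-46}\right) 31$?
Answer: $\frac{6789}{782} \approx 8.6816$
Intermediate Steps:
$G \left(- \frac{28}{-34} + \frac{25}{-46}\right) 31 = 1 \left(- \frac{28}{-34} + \frac{25}{-46}\right) 31 = 1 \left(\left(-28\right) \left(- \frac{1}{34}\right) + 25 \left(- \frac{1}{46}\right)\right) 31 = 1 \left(\frac{14}{17} - \frac{25}{46}\right) 31 = 1 \cdot \frac{219}{782} \cdot 31 = \frac{219}{782} \cdot 31 = \frac{6789}{782}$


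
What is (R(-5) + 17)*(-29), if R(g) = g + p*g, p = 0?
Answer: -348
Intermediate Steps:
R(g) = g (R(g) = g + 0*g = g + 0 = g)
(R(-5) + 17)*(-29) = (-5 + 17)*(-29) = 12*(-29) = -348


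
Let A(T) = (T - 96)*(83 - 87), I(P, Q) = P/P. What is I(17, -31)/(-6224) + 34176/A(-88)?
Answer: 6647209/143152 ≈ 46.435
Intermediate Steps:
I(P, Q) = 1
A(T) = 384 - 4*T (A(T) = (-96 + T)*(-4) = 384 - 4*T)
I(17, -31)/(-6224) + 34176/A(-88) = 1/(-6224) + 34176/(384 - 4*(-88)) = 1*(-1/6224) + 34176/(384 + 352) = -1/6224 + 34176/736 = -1/6224 + 34176*(1/736) = -1/6224 + 1068/23 = 6647209/143152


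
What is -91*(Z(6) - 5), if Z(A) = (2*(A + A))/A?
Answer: 91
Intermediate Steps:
Z(A) = 4 (Z(A) = (2*(2*A))/A = (4*A)/A = 4)
-91*(Z(6) - 5) = -91*(4 - 5) = -91*(-1) = 91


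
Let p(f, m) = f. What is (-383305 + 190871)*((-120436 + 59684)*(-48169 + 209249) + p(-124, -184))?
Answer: 1883146093139256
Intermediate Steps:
(-383305 + 190871)*((-120436 + 59684)*(-48169 + 209249) + p(-124, -184)) = (-383305 + 190871)*((-120436 + 59684)*(-48169 + 209249) - 124) = -192434*(-60752*161080 - 124) = -192434*(-9785932160 - 124) = -192434*(-9785932284) = 1883146093139256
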